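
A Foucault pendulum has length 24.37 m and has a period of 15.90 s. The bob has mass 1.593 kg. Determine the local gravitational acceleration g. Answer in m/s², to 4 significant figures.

From T = 2π√(L/g), g = 4π²L/T² = 4π² × 24.37/15.900² = 3.806 m/s².

3.806 m/s²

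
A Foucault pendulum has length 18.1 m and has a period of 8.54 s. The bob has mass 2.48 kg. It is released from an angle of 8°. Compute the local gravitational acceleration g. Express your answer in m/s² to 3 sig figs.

From T = 2π√(L/g), g = 4π²L/T² = 4π² × 18.1/8.540² = 9.80 m/s².

9.80 m/s²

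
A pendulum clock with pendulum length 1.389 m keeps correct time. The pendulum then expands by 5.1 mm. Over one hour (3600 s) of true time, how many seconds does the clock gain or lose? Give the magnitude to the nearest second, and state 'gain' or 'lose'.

lose 7 s

T ∝ √L, so T'/T = √(1.39410/1.389) = 1.00183.
In 3600 s of true time the clock registers 3600/1.00183 = 3593.4 s, so it loses 7 s.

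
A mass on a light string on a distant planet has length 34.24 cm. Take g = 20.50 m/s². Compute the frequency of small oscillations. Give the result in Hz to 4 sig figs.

T = 2π√(L/g) = 2π√(0.3424/20.50) = 0.81203 s, so f = 1/T = 1.231 Hz.

1.231 Hz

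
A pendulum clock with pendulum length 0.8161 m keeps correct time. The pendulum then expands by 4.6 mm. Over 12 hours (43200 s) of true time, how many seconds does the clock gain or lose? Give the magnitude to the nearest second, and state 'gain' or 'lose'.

T ∝ √L, so T'/T = √(0.82070/0.8161) = 1.00281.
In 43200 s of true time the clock registers 43200/1.00281 = 43078.8 s, so it loses 121 s.

lose 121 s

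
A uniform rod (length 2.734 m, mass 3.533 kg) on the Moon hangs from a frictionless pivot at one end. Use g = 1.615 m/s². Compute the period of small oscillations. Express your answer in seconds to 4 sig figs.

6.675 s

For a physical pendulum T = 2π√(I/(mgd)), with d = 1.3670 m from pivot to centre of mass.
I_cm = mL²/12 = 3.533 × 2.734²/12 = 2.2007 kg·m²; I = I_cm + md² = 2.2007 + 3.533 × 1.3670² = 8.8028 kg·m².
T = 2π√(8.8028/(3.533 × 1.615 × 1.3670)) = 6.675 s.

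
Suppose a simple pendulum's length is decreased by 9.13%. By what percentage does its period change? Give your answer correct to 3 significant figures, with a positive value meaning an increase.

T ∝ √L, so T'/T = √(0.9087) = 0.9533.
Percentage change in T = (0.9533 − 1) × 100% = -4.67%.

-4.67%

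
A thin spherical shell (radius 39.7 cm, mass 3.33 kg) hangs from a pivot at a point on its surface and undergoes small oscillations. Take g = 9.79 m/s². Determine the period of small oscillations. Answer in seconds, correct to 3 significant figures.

I_cm = (2/3)mr² = 0.3499 kg·m². The pivot is at distance d = 0.397 m from the centre of mass.
By the parallel-axis theorem, I = I_cm + md² = 0.3499 + 0.5248 = 0.8747 kg·m².
T = 2π√(I/(mgd)) = 2π√(0.8747/(3.33 × 9.79 × 0.397)) = 1.63 s.

1.63 s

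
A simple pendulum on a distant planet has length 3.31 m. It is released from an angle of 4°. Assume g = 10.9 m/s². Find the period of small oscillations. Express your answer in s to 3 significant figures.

3.46 s

T = 2π√(L/g) = 2π√(3.31/10.9) = 2π × 0.5511 = 3.46 s.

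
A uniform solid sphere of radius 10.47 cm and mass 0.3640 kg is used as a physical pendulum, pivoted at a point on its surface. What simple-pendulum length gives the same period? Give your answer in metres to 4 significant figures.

The equivalent simple-pendulum length is L_eq = I/(md), where I is about the pivot and d = 0.10470 m.
I_cm = (2/5)mR² = 0.0015961 kg·m², so I = I_cm + md² = 0.0015961 + 0.0039902 = 0.0055863 kg·m².
L_eq = 0.0055863/(0.3640 × 0.10470) = 0.1466 m.

0.1466 m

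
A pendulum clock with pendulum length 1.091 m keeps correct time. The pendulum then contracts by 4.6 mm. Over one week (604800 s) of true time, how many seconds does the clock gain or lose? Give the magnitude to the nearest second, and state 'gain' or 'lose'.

T ∝ √L, so T'/T = √(1.08640/1.091) = 0.997890.
In 604800 s of true time the clock registers 604800/0.997890 = 606079.1 s, so it gains 1279 s.

gain 1279 s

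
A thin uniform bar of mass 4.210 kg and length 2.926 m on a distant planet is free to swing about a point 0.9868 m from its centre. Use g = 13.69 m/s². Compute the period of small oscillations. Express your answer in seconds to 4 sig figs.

2.221 s

For a physical pendulum T = 2π√(I/(mgd)), with d = 0.98680 m from pivot to centre of mass.
I_cm = mL²/12 = 4.210 × 2.926²/12 = 3.0037 kg·m²; I = I_cm + md² = 3.0037 + 4.210 × 0.98680² = 7.1032 kg·m².
T = 2π√(7.1032/(4.210 × 13.69 × 0.98680)) = 2.221 s.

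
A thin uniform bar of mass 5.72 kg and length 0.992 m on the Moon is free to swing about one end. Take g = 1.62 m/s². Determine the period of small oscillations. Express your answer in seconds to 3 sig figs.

4.01 s

For a physical pendulum T = 2π√(I/(mgd)), with d = 0.4960 m from pivot to centre of mass.
I_cm = mL²/12 = 5.72 × 0.992²/12 = 0.4691 kg·m²; I = I_cm + md² = 0.4691 + 5.72 × 0.4960² = 1.876 kg·m².
T = 2π√(1.876/(5.72 × 1.62 × 0.4960)) = 4.01 s.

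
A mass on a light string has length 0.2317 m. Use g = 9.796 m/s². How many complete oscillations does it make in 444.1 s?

459

T = 2π√(L/g) = 2π√(0.2317/9.796) = 0.96631 s.
Number of complete oscillations = ⌊444.1/0.96631⌋ = ⌊459.58⌋ = 459.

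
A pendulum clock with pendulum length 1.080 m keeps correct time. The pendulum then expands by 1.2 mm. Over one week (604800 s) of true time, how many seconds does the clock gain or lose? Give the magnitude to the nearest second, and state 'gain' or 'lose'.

T ∝ √L, so T'/T = √(1.08120/1.080) = 1.00056.
In 604800 s of true time the clock registers 604800/1.00056 = 604464.3 s, so it loses 336 s.

lose 336 s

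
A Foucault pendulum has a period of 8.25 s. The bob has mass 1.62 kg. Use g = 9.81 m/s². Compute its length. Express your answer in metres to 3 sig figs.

16.9 m

From T = 2π√(L/g), L = gT²/(4π²) = 9.81 × 8.250²/(4π²) = 16.9 m.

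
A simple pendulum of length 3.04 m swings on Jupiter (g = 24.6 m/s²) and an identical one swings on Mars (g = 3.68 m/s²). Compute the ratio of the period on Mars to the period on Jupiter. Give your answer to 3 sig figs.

T ∝ 1/√g, so T₂/T₁ = √(g₁/g₂) = √(24.6/3.68) = 2.59.

2.59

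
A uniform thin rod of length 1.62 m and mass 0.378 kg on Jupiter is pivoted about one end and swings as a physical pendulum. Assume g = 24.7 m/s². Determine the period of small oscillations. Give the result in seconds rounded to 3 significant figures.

For a physical pendulum T = 2π√(I/(mgd)), with d = 0.8100 m from pivot to centre of mass.
I_cm = mL²/12 = 0.378 × 1.62²/12 = 0.08267 kg·m²; I = I_cm + md² = 0.08267 + 0.378 × 0.8100² = 0.3307 kg·m².
T = 2π√(0.3307/(0.378 × 24.7 × 0.8100)) = 1.31 s.

1.31 s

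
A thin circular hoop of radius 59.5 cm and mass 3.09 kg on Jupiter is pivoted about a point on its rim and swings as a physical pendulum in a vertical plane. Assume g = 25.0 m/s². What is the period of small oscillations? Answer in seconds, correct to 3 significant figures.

1.37 s

I_cm = mr² = 1.094 kg·m². The pivot is at distance d = 0.595 m from the centre of mass.
By the parallel-axis theorem, I = I_cm + md² = 1.094 + 1.094 = 2.188 kg·m².
T = 2π√(I/(mgd)) = 2π√(2.188/(3.09 × 25.0 × 0.595)) = 1.37 s.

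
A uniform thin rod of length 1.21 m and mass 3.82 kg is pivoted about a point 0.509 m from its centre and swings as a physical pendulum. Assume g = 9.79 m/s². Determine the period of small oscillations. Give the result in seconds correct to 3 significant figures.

1.74 s

For a physical pendulum T = 2π√(I/(mgd)), with d = 0.5090 m from pivot to centre of mass.
I_cm = mL²/12 = 3.82 × 1.21²/12 = 0.4661 kg·m²; I = I_cm + md² = 0.4661 + 3.82 × 0.5090² = 1.456 kg·m².
T = 2π√(1.456/(3.82 × 9.79 × 0.5090)) = 1.74 s.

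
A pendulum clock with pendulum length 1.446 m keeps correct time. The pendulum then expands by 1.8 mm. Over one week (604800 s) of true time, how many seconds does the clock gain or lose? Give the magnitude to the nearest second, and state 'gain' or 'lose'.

lose 376 s

T ∝ √L, so T'/T = √(1.44780/1.446) = 1.00062.
In 604800 s of true time the clock registers 604800/1.00062 = 604423.9 s, so it loses 376 s.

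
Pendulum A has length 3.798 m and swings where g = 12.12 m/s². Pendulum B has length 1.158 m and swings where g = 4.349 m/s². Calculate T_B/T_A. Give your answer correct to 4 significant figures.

0.9218

T = 2π√(L/g), so T_B/T_A = √((L_B/g_B)/(L_A/g_A)) = √((1.158/4.349)/(3.798/12.12)) = 0.9218.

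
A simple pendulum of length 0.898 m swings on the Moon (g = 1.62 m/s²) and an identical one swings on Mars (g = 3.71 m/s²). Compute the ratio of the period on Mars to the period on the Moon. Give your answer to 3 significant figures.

T ∝ 1/√g, so T₂/T₁ = √(g₁/g₂) = √(1.62/3.71) = 0.661.

0.661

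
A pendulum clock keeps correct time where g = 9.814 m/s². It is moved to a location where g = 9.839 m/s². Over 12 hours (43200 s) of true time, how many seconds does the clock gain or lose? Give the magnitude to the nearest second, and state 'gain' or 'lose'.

gain 55 s

The clock's period scales as T ∝ 1/√g, so T'/T = √(9.814/9.839) = 0.998729.
In 43200 s of true time the clock registers 43200/0.998729 = 43255.0 s, so it gains 55 s.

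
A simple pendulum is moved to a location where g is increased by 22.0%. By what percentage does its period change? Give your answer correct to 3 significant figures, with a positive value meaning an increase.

-9.46%

T ∝ 1/√g, so T'/T = 1/√(1.220) = 0.9054.
Percentage change in T = (0.9054 − 1) × 100% = -9.46%.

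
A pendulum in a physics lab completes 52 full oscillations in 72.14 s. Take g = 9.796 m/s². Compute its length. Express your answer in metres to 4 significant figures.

T = 72.14/52 = 1.3873 s.
From T = 2π√(L/g), L = gT²/(4π²) = 9.796 × 1.3873²/(4π²) = 0.4776 m.

0.4776 m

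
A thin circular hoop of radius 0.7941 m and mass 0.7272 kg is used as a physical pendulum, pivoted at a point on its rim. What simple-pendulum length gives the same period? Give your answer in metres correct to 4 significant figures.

The equivalent simple-pendulum length is L_eq = I/(md), where I is about the pivot and d = 0.79410 m.
I_cm = mR² = 0.45857 kg·m², so I = I_cm + md² = 0.45857 + 0.45857 = 0.91714 kg·m².
L_eq = 0.91714/(0.7272 × 0.79410) = 1.588 m.

1.588 m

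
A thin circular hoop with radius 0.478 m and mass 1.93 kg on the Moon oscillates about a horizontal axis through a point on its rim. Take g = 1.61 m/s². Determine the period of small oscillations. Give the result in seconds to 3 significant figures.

I_cm = mr² = 0.4410 kg·m². The pivot is at distance d = 0.478 m from the centre of mass.
By the parallel-axis theorem, I = I_cm + md² = 0.4410 + 0.4410 = 0.8819 kg·m².
T = 2π√(I/(mgd)) = 2π√(0.8819/(1.93 × 1.61 × 0.478)) = 4.84 s.

4.84 s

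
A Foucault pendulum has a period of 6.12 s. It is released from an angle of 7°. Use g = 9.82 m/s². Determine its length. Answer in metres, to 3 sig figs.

9.32 m

From T = 2π√(L/g), L = gT²/(4π²) = 9.82 × 6.120²/(4π²) = 9.32 m.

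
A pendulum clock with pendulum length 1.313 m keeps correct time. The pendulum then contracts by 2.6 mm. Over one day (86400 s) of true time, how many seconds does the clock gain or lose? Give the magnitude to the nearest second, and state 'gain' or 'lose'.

gain 86 s

T ∝ √L, so T'/T = √(1.31040/1.313) = 0.999009.
In 86400 s of true time the clock registers 86400/0.999009 = 86485.7 s, so it gains 86 s.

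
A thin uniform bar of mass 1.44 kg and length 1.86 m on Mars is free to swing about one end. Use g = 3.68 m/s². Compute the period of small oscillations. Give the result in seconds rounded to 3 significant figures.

For a physical pendulum T = 2π√(I/(mgd)), with d = 0.9300 m from pivot to centre of mass.
I_cm = mL²/12 = 1.44 × 1.86²/12 = 0.4152 kg·m²; I = I_cm + md² = 0.4152 + 1.44 × 0.9300² = 1.661 kg·m².
T = 2π√(1.661/(1.44 × 3.68 × 0.9300)) = 3.65 s.

3.65 s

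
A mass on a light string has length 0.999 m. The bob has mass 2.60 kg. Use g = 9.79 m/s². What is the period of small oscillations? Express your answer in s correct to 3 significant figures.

2.01 s

T = 2π√(L/g) = 2π√(0.999/9.79) = 2π × 0.3194 = 2.01 s.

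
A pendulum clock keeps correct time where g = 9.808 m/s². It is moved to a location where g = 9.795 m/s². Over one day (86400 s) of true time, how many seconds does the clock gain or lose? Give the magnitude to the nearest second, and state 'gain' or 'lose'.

lose 57 s

The clock's period scales as T ∝ 1/√g, so T'/T = √(9.808/9.795) = 1.00066.
In 86400 s of true time the clock registers 86400/1.00066 = 86342.7 s, so it loses 57 s.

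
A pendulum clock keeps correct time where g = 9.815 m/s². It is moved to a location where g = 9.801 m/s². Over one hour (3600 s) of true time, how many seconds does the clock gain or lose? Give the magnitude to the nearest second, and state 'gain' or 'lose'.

The clock's period scales as T ∝ 1/√g, so T'/T = √(9.815/9.801) = 1.00071.
In 3600 s of true time the clock registers 3600/1.00071 = 3597.4 s, so it loses 3 s.

lose 3 s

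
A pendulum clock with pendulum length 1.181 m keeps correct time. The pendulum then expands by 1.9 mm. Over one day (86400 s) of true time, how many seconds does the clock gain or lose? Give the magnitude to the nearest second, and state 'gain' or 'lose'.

lose 69 s

T ∝ √L, so T'/T = √(1.18290/1.181) = 1.00080.
In 86400 s of true time the clock registers 86400/1.00080 = 86330.6 s, so it loses 69 s.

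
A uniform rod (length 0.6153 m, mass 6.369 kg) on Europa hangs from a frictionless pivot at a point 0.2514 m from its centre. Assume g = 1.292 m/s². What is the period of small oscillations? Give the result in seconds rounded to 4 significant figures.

3.394 s

For a physical pendulum T = 2π√(I/(mgd)), with d = 0.25140 m from pivot to centre of mass.
I_cm = mL²/12 = 6.369 × 0.6153²/12 = 0.20094 kg·m²; I = I_cm + md² = 0.20094 + 6.369 × 0.25140² = 0.60347 kg·m².
T = 2π√(0.60347/(6.369 × 1.292 × 0.25140)) = 3.394 s.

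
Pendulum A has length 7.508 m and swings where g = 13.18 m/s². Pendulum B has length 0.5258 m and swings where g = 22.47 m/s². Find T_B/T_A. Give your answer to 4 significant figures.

0.2027

T = 2π√(L/g), so T_B/T_A = √((L_B/g_B)/(L_A/g_A)) = √((0.5258/22.47)/(7.508/13.18)) = 0.2027.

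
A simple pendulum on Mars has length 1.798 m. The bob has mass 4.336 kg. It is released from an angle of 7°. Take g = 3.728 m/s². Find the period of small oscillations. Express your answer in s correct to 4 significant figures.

T = 2π√(L/g) = 2π√(1.798/3.728) = 2π × 0.69448 = 4.364 s.

4.364 s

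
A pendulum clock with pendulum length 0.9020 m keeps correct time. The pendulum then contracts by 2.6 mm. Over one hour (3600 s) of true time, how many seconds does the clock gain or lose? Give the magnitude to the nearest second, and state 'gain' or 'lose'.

gain 5 s

T ∝ √L, so T'/T = √(0.89940/0.9020) = 0.998558.
In 3600 s of true time the clock registers 3600/0.998558 = 3605.2 s, so it gains 5 s.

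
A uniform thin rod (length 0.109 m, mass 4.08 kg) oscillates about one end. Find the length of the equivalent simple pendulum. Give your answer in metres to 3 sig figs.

The equivalent simple-pendulum length is L_eq = I/(md), where I is about the pivot and d = 0.05450 m.
I_cm = (1/12)mL² = 0.004040 kg·m², so I = I_cm + md² = 0.004040 + 0.01212 = 0.01616 kg·m².
L_eq = 0.01616/(4.08 × 0.05450) = 0.0727 m.

0.0727 m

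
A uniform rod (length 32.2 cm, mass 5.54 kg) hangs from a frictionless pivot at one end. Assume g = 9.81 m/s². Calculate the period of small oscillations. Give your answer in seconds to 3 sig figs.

For a physical pendulum T = 2π√(I/(mgd)), with d = 0.1610 m from pivot to centre of mass.
I_cm = mL²/12 = 5.54 × 0.322²/12 = 0.04787 kg·m²; I = I_cm + md² = 0.04787 + 5.54 × 0.1610² = 0.1915 kg·m².
T = 2π√(0.1915/(5.54 × 9.81 × 0.1610)) = 0.929 s.

0.929 s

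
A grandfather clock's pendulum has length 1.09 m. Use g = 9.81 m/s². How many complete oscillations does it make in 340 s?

162

T = 2π√(L/g) = 2π√(1.09/9.81) = 2.094 s.
Number of complete oscillations = ⌊340/2.094⌋ = ⌊162.3⌋ = 162.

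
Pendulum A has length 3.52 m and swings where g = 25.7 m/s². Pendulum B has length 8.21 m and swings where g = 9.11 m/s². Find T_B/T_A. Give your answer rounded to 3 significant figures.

T = 2π√(L/g), so T_B/T_A = √((L_B/g_B)/(L_A/g_A)) = √((8.21/9.11)/(3.52/25.7)) = 2.57.

2.57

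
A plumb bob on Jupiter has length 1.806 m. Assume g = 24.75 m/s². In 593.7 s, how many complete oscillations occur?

T = 2π√(L/g) = 2π√(1.806/24.75) = 1.6973 s.
Number of complete oscillations = ⌊593.7/1.6973⌋ = ⌊349.80⌋ = 349.

349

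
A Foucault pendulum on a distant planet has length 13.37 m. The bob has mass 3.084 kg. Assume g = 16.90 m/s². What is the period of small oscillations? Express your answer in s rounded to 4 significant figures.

T = 2π√(L/g) = 2π√(13.37/16.90) = 2π × 0.88945 = 5.589 s.

5.589 s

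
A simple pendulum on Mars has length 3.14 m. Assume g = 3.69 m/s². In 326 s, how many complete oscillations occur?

56

T = 2π√(L/g) = 2π√(3.14/3.69) = 5.796 s.
Number of complete oscillations = ⌊326/5.796⌋ = ⌊56.25⌋ = 56.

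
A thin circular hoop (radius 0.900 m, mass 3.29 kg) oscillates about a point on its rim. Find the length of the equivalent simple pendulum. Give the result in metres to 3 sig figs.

The equivalent simple-pendulum length is L_eq = I/(md), where I is about the pivot and d = 0.9000 m.
I_cm = mR² = 2.665 kg·m², so I = I_cm + md² = 2.665 + 2.665 = 5.330 kg·m².
L_eq = 5.330/(3.29 × 0.9000) = 1.80 m.

1.80 m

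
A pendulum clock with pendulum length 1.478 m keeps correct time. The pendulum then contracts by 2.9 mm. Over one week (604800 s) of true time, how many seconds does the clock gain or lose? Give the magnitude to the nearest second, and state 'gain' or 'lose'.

T ∝ √L, so T'/T = √(1.47510/1.478) = 0.999018.
In 604800 s of true time the clock registers 604800/0.999018 = 605394.2 s, so it gains 594 s.

gain 594 s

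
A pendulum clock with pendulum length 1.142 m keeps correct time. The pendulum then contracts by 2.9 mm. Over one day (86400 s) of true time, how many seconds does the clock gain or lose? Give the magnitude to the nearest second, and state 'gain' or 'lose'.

T ∝ √L, so T'/T = √(1.13910/1.142) = 0.998729.
In 86400 s of true time the clock registers 86400/0.998729 = 86509.9 s, so it gains 110 s.

gain 110 s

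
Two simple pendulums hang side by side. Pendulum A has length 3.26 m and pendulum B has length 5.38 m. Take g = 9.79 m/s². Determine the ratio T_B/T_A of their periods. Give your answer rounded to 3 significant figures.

1.28

T ∝ √L, so T_B/T_A = √(L_B/L_A) = √(5.38/3.26) = 1.28.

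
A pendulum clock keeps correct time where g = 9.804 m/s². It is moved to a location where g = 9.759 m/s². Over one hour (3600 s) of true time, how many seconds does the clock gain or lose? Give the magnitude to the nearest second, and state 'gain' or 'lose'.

The clock's period scales as T ∝ 1/√g, so T'/T = √(9.804/9.759) = 1.00230.
In 3600 s of true time the clock registers 3600/1.00230 = 3591.7 s, so it loses 8 s.

lose 8 s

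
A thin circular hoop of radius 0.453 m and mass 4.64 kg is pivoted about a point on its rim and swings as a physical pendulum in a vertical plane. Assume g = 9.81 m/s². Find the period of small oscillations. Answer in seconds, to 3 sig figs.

I_cm = mr² = 0.9522 kg·m². The pivot is at distance d = 0.453 m from the centre of mass.
By the parallel-axis theorem, I = I_cm + md² = 0.9522 + 0.9522 = 1.904 kg·m².
T = 2π√(I/(mgd)) = 2π√(1.904/(4.64 × 9.81 × 0.453)) = 1.91 s.

1.91 s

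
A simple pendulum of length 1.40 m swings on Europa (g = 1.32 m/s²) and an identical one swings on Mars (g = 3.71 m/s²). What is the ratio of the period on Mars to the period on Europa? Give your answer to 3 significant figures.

0.596

T ∝ 1/√g, so T₂/T₁ = √(g₁/g₂) = √(1.32/3.71) = 0.596.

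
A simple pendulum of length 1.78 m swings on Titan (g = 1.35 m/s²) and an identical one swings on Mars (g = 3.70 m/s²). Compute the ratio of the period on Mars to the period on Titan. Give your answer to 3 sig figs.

0.604

T ∝ 1/√g, so T₂/T₁ = √(g₁/g₂) = √(1.35/3.70) = 0.604.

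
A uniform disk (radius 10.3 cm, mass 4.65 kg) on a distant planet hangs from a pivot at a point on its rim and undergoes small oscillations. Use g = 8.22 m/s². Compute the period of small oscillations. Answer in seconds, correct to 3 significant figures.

0.861 s

I_cm = ½mr² = 0.02467 kg·m². The pivot is at distance d = 0.103 m from the centre of mass.
By the parallel-axis theorem, I = I_cm + md² = 0.02467 + 0.04933 = 0.07400 kg·m².
T = 2π√(I/(mgd)) = 2π√(0.07400/(4.65 × 8.22 × 0.103)) = 0.861 s.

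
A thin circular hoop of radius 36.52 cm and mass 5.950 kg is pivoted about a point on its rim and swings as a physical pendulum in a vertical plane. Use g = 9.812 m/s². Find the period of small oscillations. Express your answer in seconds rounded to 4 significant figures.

I_cm = mr² = 0.79356 kg·m². The pivot is at distance d = 0.3652 m from the centre of mass.
By the parallel-axis theorem, I = I_cm + md² = 0.79356 + 0.79356 = 1.5871 kg·m².
T = 2π√(I/(mgd)) = 2π√(1.5871/(5.950 × 9.812 × 0.3652)) = 1.714 s.

1.714 s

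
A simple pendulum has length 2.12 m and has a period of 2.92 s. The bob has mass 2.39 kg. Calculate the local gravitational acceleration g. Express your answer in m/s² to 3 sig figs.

9.82 m/s²

From T = 2π√(L/g), g = 4π²L/T² = 4π² × 2.12/2.920² = 9.82 m/s².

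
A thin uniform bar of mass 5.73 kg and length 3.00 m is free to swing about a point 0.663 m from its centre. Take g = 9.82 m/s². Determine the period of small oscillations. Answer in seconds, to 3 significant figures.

2.69 s

For a physical pendulum T = 2π√(I/(mgd)), with d = 0.6630 m from pivot to centre of mass.
I_cm = mL²/12 = 5.73 × 3.00²/12 = 4.298 kg·m²; I = I_cm + md² = 4.298 + 5.73 × 0.6630² = 6.816 kg·m².
T = 2π√(6.816/(5.73 × 9.82 × 0.6630)) = 2.69 s.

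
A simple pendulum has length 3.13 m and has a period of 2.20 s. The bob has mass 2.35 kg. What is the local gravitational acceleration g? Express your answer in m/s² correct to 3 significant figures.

25.5 m/s²

From T = 2π√(L/g), g = 4π²L/T² = 4π² × 3.13/2.200² = 25.5 m/s².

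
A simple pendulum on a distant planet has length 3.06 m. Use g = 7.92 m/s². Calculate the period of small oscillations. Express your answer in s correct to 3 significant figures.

3.91 s

T = 2π√(L/g) = 2π√(3.06/7.92) = 2π × 0.6216 = 3.91 s.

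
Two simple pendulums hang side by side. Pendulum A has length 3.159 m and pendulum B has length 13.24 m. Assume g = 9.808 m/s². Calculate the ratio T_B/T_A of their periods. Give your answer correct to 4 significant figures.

2.047

T ∝ √L, so T_B/T_A = √(L_B/L_A) = √(13.24/3.159) = 2.047.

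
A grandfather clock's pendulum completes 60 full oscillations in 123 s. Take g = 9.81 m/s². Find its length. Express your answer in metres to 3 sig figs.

1.04 m

T = 123/60 = 2.050 s.
From T = 2π√(L/g), L = gT²/(4π²) = 9.81 × 2.050²/(4π²) = 1.04 m.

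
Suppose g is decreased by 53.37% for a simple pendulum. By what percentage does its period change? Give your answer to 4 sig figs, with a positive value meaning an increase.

T ∝ 1/√g, so T'/T = 1/√(0.46630) = 1.4644.
Percentage change in T = (1.4644 − 1) × 100% = 46.44%.

46.44%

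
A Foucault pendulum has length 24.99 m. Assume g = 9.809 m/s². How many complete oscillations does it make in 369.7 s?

36

T = 2π√(L/g) = 2π√(24.99/9.809) = 10.029 s.
Number of complete oscillations = ⌊369.7/10.029⌋ = ⌊36.864⌋ = 36.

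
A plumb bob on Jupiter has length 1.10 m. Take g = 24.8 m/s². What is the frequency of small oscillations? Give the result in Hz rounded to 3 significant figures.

T = 2π√(L/g) = 2π√(1.10/24.8) = 1.323 s, so f = 1/T = 0.756 Hz.

0.756 Hz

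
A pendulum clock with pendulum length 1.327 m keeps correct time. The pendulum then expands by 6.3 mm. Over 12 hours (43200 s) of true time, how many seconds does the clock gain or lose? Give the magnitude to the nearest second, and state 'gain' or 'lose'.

lose 102 s

T ∝ √L, so T'/T = √(1.33330/1.327) = 1.00237.
In 43200 s of true time the clock registers 43200/1.00237 = 43097.8 s, so it loses 102 s.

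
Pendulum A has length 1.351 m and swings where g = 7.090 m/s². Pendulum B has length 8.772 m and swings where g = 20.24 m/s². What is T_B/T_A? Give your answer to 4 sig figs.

T = 2π√(L/g), so T_B/T_A = √((L_B/g_B)/(L_A/g_A)) = √((8.772/20.24)/(1.351/7.090)) = 1.508.

1.508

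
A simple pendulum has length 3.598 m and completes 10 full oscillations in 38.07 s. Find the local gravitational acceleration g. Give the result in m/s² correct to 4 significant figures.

9.801 m/s²

T = 38.07/10 = 3.8070 s.
From T = 2π√(L/g), g = 4π²L/T² = 4π² × 3.598/3.8070² = 9.801 m/s².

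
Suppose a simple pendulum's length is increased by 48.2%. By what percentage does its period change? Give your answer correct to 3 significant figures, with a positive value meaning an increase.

21.7%

T ∝ √L, so T'/T = √(1.482) = 1.217.
Percentage change in T = (1.217 − 1) × 100% = 21.7%.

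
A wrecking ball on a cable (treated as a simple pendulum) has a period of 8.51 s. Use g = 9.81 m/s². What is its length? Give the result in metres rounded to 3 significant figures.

From T = 2π√(L/g), L = gT²/(4π²) = 9.81 × 8.510²/(4π²) = 18.0 m.

18.0 m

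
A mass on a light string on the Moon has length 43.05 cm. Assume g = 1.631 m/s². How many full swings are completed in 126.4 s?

39

T = 2π√(L/g) = 2π√(0.4305/1.631) = 3.2280 s.
Number of complete oscillations = ⌊126.4/3.2280⌋ = ⌊39.157⌋ = 39.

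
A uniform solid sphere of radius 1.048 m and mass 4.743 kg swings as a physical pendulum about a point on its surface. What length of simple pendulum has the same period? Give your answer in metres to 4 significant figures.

The equivalent simple-pendulum length is L_eq = I/(md), where I is about the pivot and d = 1.0480 m.
I_cm = (2/5)mR² = 2.0837 kg·m², so I = I_cm + md² = 2.0837 + 5.2093 = 7.2930 kg·m².
L_eq = 7.2930/(4.743 × 1.0480) = 1.467 m.

1.467 m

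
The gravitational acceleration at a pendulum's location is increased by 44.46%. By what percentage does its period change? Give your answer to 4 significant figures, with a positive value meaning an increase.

-16.80%

T ∝ 1/√g, so T'/T = 1/√(1.4446) = 0.83201.
Percentage change in T = (0.83201 − 1) × 100% = -16.80%.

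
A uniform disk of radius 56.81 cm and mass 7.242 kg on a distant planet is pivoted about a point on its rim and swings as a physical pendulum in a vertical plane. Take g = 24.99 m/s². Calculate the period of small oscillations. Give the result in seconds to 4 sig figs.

I_cm = ½mr² = 1.1686 kg·m². The pivot is at distance d = 0.5681 m from the centre of mass.
By the parallel-axis theorem, I = I_cm + md² = 1.1686 + 2.3373 = 3.5059 kg·m².
T = 2π√(I/(mgd)) = 2π√(3.5059/(7.242 × 24.99 × 0.5681)) = 1.160 s.

1.160 s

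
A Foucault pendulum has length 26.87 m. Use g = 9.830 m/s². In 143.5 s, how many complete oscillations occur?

T = 2π√(L/g) = 2π√(26.87/9.830) = 10.388 s.
Number of complete oscillations = ⌊143.5/10.388⌋ = ⌊13.814⌋ = 13.

13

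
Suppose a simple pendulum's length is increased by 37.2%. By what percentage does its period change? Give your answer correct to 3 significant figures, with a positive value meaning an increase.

17.1%

T ∝ √L, so T'/T = √(1.372) = 1.171.
Percentage change in T = (1.171 − 1) × 100% = 17.1%.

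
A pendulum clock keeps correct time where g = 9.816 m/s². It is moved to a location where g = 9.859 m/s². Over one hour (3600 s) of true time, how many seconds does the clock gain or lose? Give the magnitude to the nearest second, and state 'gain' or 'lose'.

The clock's period scales as T ∝ 1/√g, so T'/T = √(9.816/9.859) = 0.997817.
In 3600 s of true time the clock registers 3600/0.997817 = 3607.9 s, so it gains 8 s.

gain 8 s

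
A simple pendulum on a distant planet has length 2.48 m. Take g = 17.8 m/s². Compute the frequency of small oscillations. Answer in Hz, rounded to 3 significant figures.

T = 2π√(L/g) = 2π√(2.48/17.8) = 2.345 s, so f = 1/T = 0.426 Hz.

0.426 Hz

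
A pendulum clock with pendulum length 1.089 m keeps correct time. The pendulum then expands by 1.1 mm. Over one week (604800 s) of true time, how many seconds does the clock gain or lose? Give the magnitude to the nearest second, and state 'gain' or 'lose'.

lose 305 s

T ∝ √L, so T'/T = √(1.09010/1.089) = 1.00050.
In 604800 s of true time the clock registers 604800/1.00050 = 604494.8 s, so it loses 305 s.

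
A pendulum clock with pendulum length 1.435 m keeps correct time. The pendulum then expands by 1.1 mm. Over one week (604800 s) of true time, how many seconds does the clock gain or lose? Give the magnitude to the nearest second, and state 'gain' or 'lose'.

lose 232 s

T ∝ √L, so T'/T = √(1.43610/1.435) = 1.00038.
In 604800 s of true time the clock registers 604800/1.00038 = 604568.3 s, so it loses 232 s.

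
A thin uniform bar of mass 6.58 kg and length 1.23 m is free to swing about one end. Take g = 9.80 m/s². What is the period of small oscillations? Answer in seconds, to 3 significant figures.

1.82 s

For a physical pendulum T = 2π√(I/(mgd)), with d = 0.6150 m from pivot to centre of mass.
I_cm = mL²/12 = 6.58 × 1.23²/12 = 0.8296 kg·m²; I = I_cm + md² = 0.8296 + 6.58 × 0.6150² = 3.318 kg·m².
T = 2π√(3.318/(6.58 × 9.80 × 0.6150)) = 1.82 s.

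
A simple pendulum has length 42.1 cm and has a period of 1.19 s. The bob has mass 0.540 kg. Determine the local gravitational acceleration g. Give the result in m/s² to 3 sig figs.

From T = 2π√(L/g), g = 4π²L/T² = 4π² × 0.421/1.190² = 11.7 m/s².

11.7 m/s²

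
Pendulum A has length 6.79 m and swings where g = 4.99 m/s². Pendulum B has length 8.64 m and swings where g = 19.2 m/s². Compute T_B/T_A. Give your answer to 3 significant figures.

0.575

T = 2π√(L/g), so T_B/T_A = √((L_B/g_B)/(L_A/g_A)) = √((8.64/19.2)/(6.79/4.99)) = 0.575.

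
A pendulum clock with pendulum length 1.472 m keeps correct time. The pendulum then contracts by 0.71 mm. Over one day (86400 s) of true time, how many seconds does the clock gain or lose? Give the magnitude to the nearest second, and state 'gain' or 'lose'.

T ∝ √L, so T'/T = √(1.47129/1.472) = 0.999759.
In 86400 s of true time the clock registers 86400/0.999759 = 86420.8 s, so it gains 21 s.

gain 21 s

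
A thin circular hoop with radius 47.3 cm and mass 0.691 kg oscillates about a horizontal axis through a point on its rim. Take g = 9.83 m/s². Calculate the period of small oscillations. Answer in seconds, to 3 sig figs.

I_cm = mr² = 0.1546 kg·m². The pivot is at distance d = 0.473 m from the centre of mass.
By the parallel-axis theorem, I = I_cm + md² = 0.1546 + 0.1546 = 0.3092 kg·m².
T = 2π√(I/(mgd)) = 2π√(0.3092/(0.691 × 9.83 × 0.473)) = 1.95 s.

1.95 s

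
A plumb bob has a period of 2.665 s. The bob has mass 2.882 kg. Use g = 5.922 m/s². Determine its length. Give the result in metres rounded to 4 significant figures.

From T = 2π√(L/g), L = gT²/(4π²) = 5.922 × 2.6650²/(4π²) = 1.065 m.

1.065 m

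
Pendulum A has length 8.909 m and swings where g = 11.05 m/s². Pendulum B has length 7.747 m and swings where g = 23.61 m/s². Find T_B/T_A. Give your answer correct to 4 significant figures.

0.6379

T = 2π√(L/g), so T_B/T_A = √((L_B/g_B)/(L_A/g_A)) = √((7.747/23.61)/(8.909/11.05)) = 0.6379.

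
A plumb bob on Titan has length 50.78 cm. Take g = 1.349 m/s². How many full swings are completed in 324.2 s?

T = 2π√(L/g) = 2π√(0.5078/1.349) = 3.8550 s.
Number of complete oscillations = ⌊324.2/3.8550⌋ = ⌊84.099⌋ = 84.

84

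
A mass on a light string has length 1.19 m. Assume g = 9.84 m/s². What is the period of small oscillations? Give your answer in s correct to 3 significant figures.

T = 2π√(L/g) = 2π√(1.19/9.84) = 2π × 0.3478 = 2.19 s.

2.19 s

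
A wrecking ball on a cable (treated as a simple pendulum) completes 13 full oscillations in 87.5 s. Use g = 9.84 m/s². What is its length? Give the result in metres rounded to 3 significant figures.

11.3 m

T = 87.5/13 = 6.731 s.
From T = 2π√(L/g), L = gT²/(4π²) = 9.84 × 6.731²/(4π²) = 11.3 m.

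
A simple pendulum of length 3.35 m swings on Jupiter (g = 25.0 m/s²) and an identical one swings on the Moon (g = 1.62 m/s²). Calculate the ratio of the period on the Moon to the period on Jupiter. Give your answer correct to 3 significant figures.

T ∝ 1/√g, so T₂/T₁ = √(g₁/g₂) = √(25.0/1.62) = 3.93.

3.93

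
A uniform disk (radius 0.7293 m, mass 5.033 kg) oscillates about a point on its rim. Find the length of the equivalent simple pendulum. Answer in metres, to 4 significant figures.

1.094 m

The equivalent simple-pendulum length is L_eq = I/(md), where I is about the pivot and d = 0.72930 m.
I_cm = ½mR² = 1.3385 kg·m², so I = I_cm + md² = 1.3385 + 2.6769 = 4.0154 kg·m².
L_eq = 4.0154/(5.033 × 0.72930) = 1.094 m.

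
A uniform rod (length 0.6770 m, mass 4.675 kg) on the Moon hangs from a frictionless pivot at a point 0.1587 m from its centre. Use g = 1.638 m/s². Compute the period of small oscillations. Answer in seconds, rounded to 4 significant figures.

3.102 s

For a physical pendulum T = 2π√(I/(mgd)), with d = 0.15870 m from pivot to centre of mass.
I_cm = mL²/12 = 4.675 × 0.6770²/12 = 0.17856 kg·m²; I = I_cm + md² = 0.17856 + 4.675 × 0.15870² = 0.29630 kg·m².
T = 2π√(0.29630/(4.675 × 1.638 × 0.15870)) = 3.102 s.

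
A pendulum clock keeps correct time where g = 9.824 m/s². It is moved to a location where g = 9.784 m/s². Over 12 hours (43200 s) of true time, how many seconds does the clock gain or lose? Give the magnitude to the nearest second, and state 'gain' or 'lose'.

lose 88 s

The clock's period scales as T ∝ 1/√g, so T'/T = √(9.824/9.784) = 1.00204.
In 43200 s of true time the clock registers 43200/1.00204 = 43112.0 s, so it loses 88 s.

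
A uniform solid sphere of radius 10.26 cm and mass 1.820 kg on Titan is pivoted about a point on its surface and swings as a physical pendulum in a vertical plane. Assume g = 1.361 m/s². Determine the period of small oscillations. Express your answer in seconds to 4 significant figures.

I_cm = (2/5)mr² = 0.0076635 kg·m². The pivot is at distance d = 0.1026 m from the centre of mass.
By the parallel-axis theorem, I = I_cm + md² = 0.0076635 + 0.019159 = 0.026822 kg·m².
T = 2π√(I/(mgd)) = 2π√(0.026822/(1.820 × 1.361 × 0.1026)) = 2.041 s.

2.041 s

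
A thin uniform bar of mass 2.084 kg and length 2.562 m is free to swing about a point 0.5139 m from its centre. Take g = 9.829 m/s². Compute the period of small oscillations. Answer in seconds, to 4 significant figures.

For a physical pendulum T = 2π√(I/(mgd)), with d = 0.51390 m from pivot to centre of mass.
I_cm = mL²/12 = 2.084 × 2.562²/12 = 1.1399 kg·m²; I = I_cm + md² = 1.1399 + 2.084 × 0.51390² = 1.6903 kg·m².
T = 2π√(1.6903/(2.084 × 9.829 × 0.51390)) = 2.518 s.

2.518 s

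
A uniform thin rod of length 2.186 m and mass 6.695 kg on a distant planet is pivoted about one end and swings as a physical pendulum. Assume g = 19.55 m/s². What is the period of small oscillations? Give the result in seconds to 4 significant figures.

1.715 s

For a physical pendulum T = 2π√(I/(mgd)), with d = 1.0930 m from pivot to centre of mass.
I_cm = mL²/12 = 6.695 × 2.186²/12 = 2.6661 kg·m²; I = I_cm + md² = 2.6661 + 6.695 × 1.0930² = 10.664 kg·m².
T = 2π√(10.664/(6.695 × 19.55 × 1.0930)) = 1.715 s.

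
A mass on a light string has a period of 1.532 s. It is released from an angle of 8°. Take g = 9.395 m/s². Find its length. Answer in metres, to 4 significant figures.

From T = 2π√(L/g), L = gT²/(4π²) = 9.395 × 1.5320²/(4π²) = 0.5585 m.

0.5585 m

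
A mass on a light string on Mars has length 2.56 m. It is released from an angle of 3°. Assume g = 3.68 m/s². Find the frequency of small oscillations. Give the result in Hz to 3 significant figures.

T = 2π√(L/g) = 2π√(2.56/3.68) = 5.241 s, so f = 1/T = 0.191 Hz.

0.191 Hz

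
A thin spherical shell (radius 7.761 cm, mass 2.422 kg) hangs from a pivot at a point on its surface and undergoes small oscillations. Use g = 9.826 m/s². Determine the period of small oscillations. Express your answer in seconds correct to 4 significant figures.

0.7209 s

I_cm = (2/3)mr² = 0.0097256 kg·m². The pivot is at distance d = 0.07761 m from the centre of mass.
By the parallel-axis theorem, I = I_cm + md² = 0.0097256 + 0.014588 = 0.024314 kg·m².
T = 2π√(I/(mgd)) = 2π√(0.024314/(2.422 × 9.826 × 0.07761)) = 0.7209 s.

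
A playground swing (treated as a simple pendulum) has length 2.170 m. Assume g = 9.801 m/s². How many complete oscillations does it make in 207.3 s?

70

T = 2π√(L/g) = 2π√(2.170/9.801) = 2.9565 s.
Number of complete oscillations = ⌊207.3/2.9565⌋ = ⌊70.117⌋ = 70.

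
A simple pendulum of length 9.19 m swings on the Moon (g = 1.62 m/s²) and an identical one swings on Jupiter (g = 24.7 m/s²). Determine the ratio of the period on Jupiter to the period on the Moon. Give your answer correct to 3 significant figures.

0.256

T ∝ 1/√g, so T₂/T₁ = √(g₁/g₂) = √(1.62/24.7) = 0.256.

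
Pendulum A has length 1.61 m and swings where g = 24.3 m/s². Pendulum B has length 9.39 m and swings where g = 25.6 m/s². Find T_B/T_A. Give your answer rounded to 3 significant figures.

T = 2π√(L/g), so T_B/T_A = √((L_B/g_B)/(L_A/g_A)) = √((9.39/25.6)/(1.61/24.3)) = 2.35.

2.35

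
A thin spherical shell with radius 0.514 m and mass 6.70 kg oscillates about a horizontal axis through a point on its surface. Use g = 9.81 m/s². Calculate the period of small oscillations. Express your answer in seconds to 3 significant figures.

1.86 s

I_cm = (2/3)mr² = 1.180 kg·m². The pivot is at distance d = 0.514 m from the centre of mass.
By the parallel-axis theorem, I = I_cm + md² = 1.180 + 1.770 = 2.950 kg·m².
T = 2π√(I/(mgd)) = 2π√(2.950/(6.70 × 9.81 × 0.514)) = 1.86 s.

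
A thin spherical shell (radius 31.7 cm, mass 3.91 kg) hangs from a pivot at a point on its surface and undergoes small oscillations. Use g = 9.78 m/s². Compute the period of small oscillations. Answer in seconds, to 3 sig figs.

1.46 s

I_cm = (2/3)mr² = 0.2619 kg·m². The pivot is at distance d = 0.317 m from the centre of mass.
By the parallel-axis theorem, I = I_cm + md² = 0.2619 + 0.3929 = 0.6549 kg·m².
T = 2π√(I/(mgd)) = 2π√(0.6549/(3.91 × 9.78 × 0.317)) = 1.46 s.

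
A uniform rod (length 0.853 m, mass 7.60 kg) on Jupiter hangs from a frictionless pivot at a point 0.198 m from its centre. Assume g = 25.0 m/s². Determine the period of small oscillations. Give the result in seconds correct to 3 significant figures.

For a physical pendulum T = 2π√(I/(mgd)), with d = 0.1980 m from pivot to centre of mass.
I_cm = mL²/12 = 7.60 × 0.853²/12 = 0.4608 kg·m²; I = I_cm + md² = 0.4608 + 7.60 × 0.1980² = 0.7588 kg·m².
T = 2π√(0.7588/(7.60 × 25.0 × 0.1980)) = 0.892 s.

0.892 s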